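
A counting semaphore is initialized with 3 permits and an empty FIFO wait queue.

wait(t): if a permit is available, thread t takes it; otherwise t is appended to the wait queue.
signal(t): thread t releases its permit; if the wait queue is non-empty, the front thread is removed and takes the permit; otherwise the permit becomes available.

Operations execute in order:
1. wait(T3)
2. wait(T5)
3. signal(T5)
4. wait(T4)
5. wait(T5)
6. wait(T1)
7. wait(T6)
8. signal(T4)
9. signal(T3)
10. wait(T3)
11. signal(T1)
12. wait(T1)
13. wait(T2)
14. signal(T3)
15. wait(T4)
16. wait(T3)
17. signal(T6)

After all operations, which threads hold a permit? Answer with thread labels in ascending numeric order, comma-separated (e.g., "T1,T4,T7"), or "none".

Answer: T1,T2,T5

Derivation:
Step 1: wait(T3) -> count=2 queue=[] holders={T3}
Step 2: wait(T5) -> count=1 queue=[] holders={T3,T5}
Step 3: signal(T5) -> count=2 queue=[] holders={T3}
Step 4: wait(T4) -> count=1 queue=[] holders={T3,T4}
Step 5: wait(T5) -> count=0 queue=[] holders={T3,T4,T5}
Step 6: wait(T1) -> count=0 queue=[T1] holders={T3,T4,T5}
Step 7: wait(T6) -> count=0 queue=[T1,T6] holders={T3,T4,T5}
Step 8: signal(T4) -> count=0 queue=[T6] holders={T1,T3,T5}
Step 9: signal(T3) -> count=0 queue=[] holders={T1,T5,T6}
Step 10: wait(T3) -> count=0 queue=[T3] holders={T1,T5,T6}
Step 11: signal(T1) -> count=0 queue=[] holders={T3,T5,T6}
Step 12: wait(T1) -> count=0 queue=[T1] holders={T3,T5,T6}
Step 13: wait(T2) -> count=0 queue=[T1,T2] holders={T3,T5,T6}
Step 14: signal(T3) -> count=0 queue=[T2] holders={T1,T5,T6}
Step 15: wait(T4) -> count=0 queue=[T2,T4] holders={T1,T5,T6}
Step 16: wait(T3) -> count=0 queue=[T2,T4,T3] holders={T1,T5,T6}
Step 17: signal(T6) -> count=0 queue=[T4,T3] holders={T1,T2,T5}
Final holders: T1,T2,T5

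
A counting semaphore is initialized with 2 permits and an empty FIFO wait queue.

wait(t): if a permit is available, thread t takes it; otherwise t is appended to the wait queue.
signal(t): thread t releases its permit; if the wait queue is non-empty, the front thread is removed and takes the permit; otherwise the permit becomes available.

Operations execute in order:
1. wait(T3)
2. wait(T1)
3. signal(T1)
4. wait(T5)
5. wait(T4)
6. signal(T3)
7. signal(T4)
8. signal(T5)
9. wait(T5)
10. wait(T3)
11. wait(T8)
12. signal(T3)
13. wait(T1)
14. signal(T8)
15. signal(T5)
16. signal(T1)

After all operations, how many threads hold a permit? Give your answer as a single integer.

Answer: 0

Derivation:
Step 1: wait(T3) -> count=1 queue=[] holders={T3}
Step 2: wait(T1) -> count=0 queue=[] holders={T1,T3}
Step 3: signal(T1) -> count=1 queue=[] holders={T3}
Step 4: wait(T5) -> count=0 queue=[] holders={T3,T5}
Step 5: wait(T4) -> count=0 queue=[T4] holders={T3,T5}
Step 6: signal(T3) -> count=0 queue=[] holders={T4,T5}
Step 7: signal(T4) -> count=1 queue=[] holders={T5}
Step 8: signal(T5) -> count=2 queue=[] holders={none}
Step 9: wait(T5) -> count=1 queue=[] holders={T5}
Step 10: wait(T3) -> count=0 queue=[] holders={T3,T5}
Step 11: wait(T8) -> count=0 queue=[T8] holders={T3,T5}
Step 12: signal(T3) -> count=0 queue=[] holders={T5,T8}
Step 13: wait(T1) -> count=0 queue=[T1] holders={T5,T8}
Step 14: signal(T8) -> count=0 queue=[] holders={T1,T5}
Step 15: signal(T5) -> count=1 queue=[] holders={T1}
Step 16: signal(T1) -> count=2 queue=[] holders={none}
Final holders: {none} -> 0 thread(s)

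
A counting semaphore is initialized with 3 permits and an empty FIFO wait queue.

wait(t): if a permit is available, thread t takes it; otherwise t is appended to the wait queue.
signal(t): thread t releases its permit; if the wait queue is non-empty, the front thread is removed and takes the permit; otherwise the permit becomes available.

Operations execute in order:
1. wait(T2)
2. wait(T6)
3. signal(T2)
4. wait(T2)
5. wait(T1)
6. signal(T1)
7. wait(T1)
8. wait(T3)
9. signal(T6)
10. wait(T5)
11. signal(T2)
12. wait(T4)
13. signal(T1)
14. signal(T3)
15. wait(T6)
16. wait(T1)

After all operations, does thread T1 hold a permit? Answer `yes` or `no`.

Answer: no

Derivation:
Step 1: wait(T2) -> count=2 queue=[] holders={T2}
Step 2: wait(T6) -> count=1 queue=[] holders={T2,T6}
Step 3: signal(T2) -> count=2 queue=[] holders={T6}
Step 4: wait(T2) -> count=1 queue=[] holders={T2,T6}
Step 5: wait(T1) -> count=0 queue=[] holders={T1,T2,T6}
Step 6: signal(T1) -> count=1 queue=[] holders={T2,T6}
Step 7: wait(T1) -> count=0 queue=[] holders={T1,T2,T6}
Step 8: wait(T3) -> count=0 queue=[T3] holders={T1,T2,T6}
Step 9: signal(T6) -> count=0 queue=[] holders={T1,T2,T3}
Step 10: wait(T5) -> count=0 queue=[T5] holders={T1,T2,T3}
Step 11: signal(T2) -> count=0 queue=[] holders={T1,T3,T5}
Step 12: wait(T4) -> count=0 queue=[T4] holders={T1,T3,T5}
Step 13: signal(T1) -> count=0 queue=[] holders={T3,T4,T5}
Step 14: signal(T3) -> count=1 queue=[] holders={T4,T5}
Step 15: wait(T6) -> count=0 queue=[] holders={T4,T5,T6}
Step 16: wait(T1) -> count=0 queue=[T1] holders={T4,T5,T6}
Final holders: {T4,T5,T6} -> T1 not in holders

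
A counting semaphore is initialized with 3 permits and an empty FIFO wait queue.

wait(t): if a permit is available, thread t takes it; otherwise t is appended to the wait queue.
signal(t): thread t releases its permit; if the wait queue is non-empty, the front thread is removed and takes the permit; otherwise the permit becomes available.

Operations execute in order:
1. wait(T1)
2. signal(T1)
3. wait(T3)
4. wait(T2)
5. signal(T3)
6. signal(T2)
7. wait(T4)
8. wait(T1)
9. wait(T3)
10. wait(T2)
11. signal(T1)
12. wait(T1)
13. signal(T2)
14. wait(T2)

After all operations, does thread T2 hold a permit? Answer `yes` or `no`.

Answer: no

Derivation:
Step 1: wait(T1) -> count=2 queue=[] holders={T1}
Step 2: signal(T1) -> count=3 queue=[] holders={none}
Step 3: wait(T3) -> count=2 queue=[] holders={T3}
Step 4: wait(T2) -> count=1 queue=[] holders={T2,T3}
Step 5: signal(T3) -> count=2 queue=[] holders={T2}
Step 6: signal(T2) -> count=3 queue=[] holders={none}
Step 7: wait(T4) -> count=2 queue=[] holders={T4}
Step 8: wait(T1) -> count=1 queue=[] holders={T1,T4}
Step 9: wait(T3) -> count=0 queue=[] holders={T1,T3,T4}
Step 10: wait(T2) -> count=0 queue=[T2] holders={T1,T3,T4}
Step 11: signal(T1) -> count=0 queue=[] holders={T2,T3,T4}
Step 12: wait(T1) -> count=0 queue=[T1] holders={T2,T3,T4}
Step 13: signal(T2) -> count=0 queue=[] holders={T1,T3,T4}
Step 14: wait(T2) -> count=0 queue=[T2] holders={T1,T3,T4}
Final holders: {T1,T3,T4} -> T2 not in holders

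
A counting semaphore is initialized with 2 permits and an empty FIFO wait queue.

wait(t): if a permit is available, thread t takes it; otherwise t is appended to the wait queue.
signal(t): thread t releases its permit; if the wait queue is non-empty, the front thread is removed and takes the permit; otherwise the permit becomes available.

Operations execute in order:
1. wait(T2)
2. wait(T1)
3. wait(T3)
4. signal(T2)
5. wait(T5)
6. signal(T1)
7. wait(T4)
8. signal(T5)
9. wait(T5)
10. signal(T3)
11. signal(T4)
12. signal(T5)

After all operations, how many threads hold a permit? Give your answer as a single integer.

Answer: 0

Derivation:
Step 1: wait(T2) -> count=1 queue=[] holders={T2}
Step 2: wait(T1) -> count=0 queue=[] holders={T1,T2}
Step 3: wait(T3) -> count=0 queue=[T3] holders={T1,T2}
Step 4: signal(T2) -> count=0 queue=[] holders={T1,T3}
Step 5: wait(T5) -> count=0 queue=[T5] holders={T1,T3}
Step 6: signal(T1) -> count=0 queue=[] holders={T3,T5}
Step 7: wait(T4) -> count=0 queue=[T4] holders={T3,T5}
Step 8: signal(T5) -> count=0 queue=[] holders={T3,T4}
Step 9: wait(T5) -> count=0 queue=[T5] holders={T3,T4}
Step 10: signal(T3) -> count=0 queue=[] holders={T4,T5}
Step 11: signal(T4) -> count=1 queue=[] holders={T5}
Step 12: signal(T5) -> count=2 queue=[] holders={none}
Final holders: {none} -> 0 thread(s)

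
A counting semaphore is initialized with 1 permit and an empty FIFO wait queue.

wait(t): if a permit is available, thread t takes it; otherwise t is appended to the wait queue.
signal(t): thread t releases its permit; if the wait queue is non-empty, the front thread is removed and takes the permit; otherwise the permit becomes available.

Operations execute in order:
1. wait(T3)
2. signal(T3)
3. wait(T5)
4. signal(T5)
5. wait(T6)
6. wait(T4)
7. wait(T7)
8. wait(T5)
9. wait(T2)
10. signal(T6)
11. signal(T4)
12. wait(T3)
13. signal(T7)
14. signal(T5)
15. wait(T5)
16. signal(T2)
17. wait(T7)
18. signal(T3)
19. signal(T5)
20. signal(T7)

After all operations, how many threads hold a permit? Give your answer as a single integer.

Step 1: wait(T3) -> count=0 queue=[] holders={T3}
Step 2: signal(T3) -> count=1 queue=[] holders={none}
Step 3: wait(T5) -> count=0 queue=[] holders={T5}
Step 4: signal(T5) -> count=1 queue=[] holders={none}
Step 5: wait(T6) -> count=0 queue=[] holders={T6}
Step 6: wait(T4) -> count=0 queue=[T4] holders={T6}
Step 7: wait(T7) -> count=0 queue=[T4,T7] holders={T6}
Step 8: wait(T5) -> count=0 queue=[T4,T7,T5] holders={T6}
Step 9: wait(T2) -> count=0 queue=[T4,T7,T5,T2] holders={T6}
Step 10: signal(T6) -> count=0 queue=[T7,T5,T2] holders={T4}
Step 11: signal(T4) -> count=0 queue=[T5,T2] holders={T7}
Step 12: wait(T3) -> count=0 queue=[T5,T2,T3] holders={T7}
Step 13: signal(T7) -> count=0 queue=[T2,T3] holders={T5}
Step 14: signal(T5) -> count=0 queue=[T3] holders={T2}
Step 15: wait(T5) -> count=0 queue=[T3,T5] holders={T2}
Step 16: signal(T2) -> count=0 queue=[T5] holders={T3}
Step 17: wait(T7) -> count=0 queue=[T5,T7] holders={T3}
Step 18: signal(T3) -> count=0 queue=[T7] holders={T5}
Step 19: signal(T5) -> count=0 queue=[] holders={T7}
Step 20: signal(T7) -> count=1 queue=[] holders={none}
Final holders: {none} -> 0 thread(s)

Answer: 0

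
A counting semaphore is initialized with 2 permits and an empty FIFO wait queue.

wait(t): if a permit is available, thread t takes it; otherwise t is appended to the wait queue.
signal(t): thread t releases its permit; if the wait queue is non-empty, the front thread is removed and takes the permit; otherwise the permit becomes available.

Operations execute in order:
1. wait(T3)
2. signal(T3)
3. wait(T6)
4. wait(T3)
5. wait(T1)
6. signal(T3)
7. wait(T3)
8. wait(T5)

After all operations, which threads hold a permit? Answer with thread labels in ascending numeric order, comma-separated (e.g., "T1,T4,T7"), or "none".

Step 1: wait(T3) -> count=1 queue=[] holders={T3}
Step 2: signal(T3) -> count=2 queue=[] holders={none}
Step 3: wait(T6) -> count=1 queue=[] holders={T6}
Step 4: wait(T3) -> count=0 queue=[] holders={T3,T6}
Step 5: wait(T1) -> count=0 queue=[T1] holders={T3,T6}
Step 6: signal(T3) -> count=0 queue=[] holders={T1,T6}
Step 7: wait(T3) -> count=0 queue=[T3] holders={T1,T6}
Step 8: wait(T5) -> count=0 queue=[T3,T5] holders={T1,T6}
Final holders: T1,T6

Answer: T1,T6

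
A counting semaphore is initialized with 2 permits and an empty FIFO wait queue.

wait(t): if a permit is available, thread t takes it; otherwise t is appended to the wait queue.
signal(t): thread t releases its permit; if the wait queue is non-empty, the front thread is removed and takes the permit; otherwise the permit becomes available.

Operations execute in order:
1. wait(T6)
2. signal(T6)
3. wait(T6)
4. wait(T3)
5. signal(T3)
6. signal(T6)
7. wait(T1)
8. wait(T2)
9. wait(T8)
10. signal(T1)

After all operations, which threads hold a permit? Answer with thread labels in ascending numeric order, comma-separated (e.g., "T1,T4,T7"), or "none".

Answer: T2,T8

Derivation:
Step 1: wait(T6) -> count=1 queue=[] holders={T6}
Step 2: signal(T6) -> count=2 queue=[] holders={none}
Step 3: wait(T6) -> count=1 queue=[] holders={T6}
Step 4: wait(T3) -> count=0 queue=[] holders={T3,T6}
Step 5: signal(T3) -> count=1 queue=[] holders={T6}
Step 6: signal(T6) -> count=2 queue=[] holders={none}
Step 7: wait(T1) -> count=1 queue=[] holders={T1}
Step 8: wait(T2) -> count=0 queue=[] holders={T1,T2}
Step 9: wait(T8) -> count=0 queue=[T8] holders={T1,T2}
Step 10: signal(T1) -> count=0 queue=[] holders={T2,T8}
Final holders: T2,T8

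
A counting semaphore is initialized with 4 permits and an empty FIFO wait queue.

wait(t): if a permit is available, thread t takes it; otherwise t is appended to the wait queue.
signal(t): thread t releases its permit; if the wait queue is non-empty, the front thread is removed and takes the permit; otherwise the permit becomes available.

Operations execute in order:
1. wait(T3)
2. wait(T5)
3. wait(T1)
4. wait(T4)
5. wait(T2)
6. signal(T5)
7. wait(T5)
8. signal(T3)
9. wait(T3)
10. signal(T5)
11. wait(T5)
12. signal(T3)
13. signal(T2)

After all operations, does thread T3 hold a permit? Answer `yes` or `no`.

Step 1: wait(T3) -> count=3 queue=[] holders={T3}
Step 2: wait(T5) -> count=2 queue=[] holders={T3,T5}
Step 3: wait(T1) -> count=1 queue=[] holders={T1,T3,T5}
Step 4: wait(T4) -> count=0 queue=[] holders={T1,T3,T4,T5}
Step 5: wait(T2) -> count=0 queue=[T2] holders={T1,T3,T4,T5}
Step 6: signal(T5) -> count=0 queue=[] holders={T1,T2,T3,T4}
Step 7: wait(T5) -> count=0 queue=[T5] holders={T1,T2,T3,T4}
Step 8: signal(T3) -> count=0 queue=[] holders={T1,T2,T4,T5}
Step 9: wait(T3) -> count=0 queue=[T3] holders={T1,T2,T4,T5}
Step 10: signal(T5) -> count=0 queue=[] holders={T1,T2,T3,T4}
Step 11: wait(T5) -> count=0 queue=[T5] holders={T1,T2,T3,T4}
Step 12: signal(T3) -> count=0 queue=[] holders={T1,T2,T4,T5}
Step 13: signal(T2) -> count=1 queue=[] holders={T1,T4,T5}
Final holders: {T1,T4,T5} -> T3 not in holders

Answer: no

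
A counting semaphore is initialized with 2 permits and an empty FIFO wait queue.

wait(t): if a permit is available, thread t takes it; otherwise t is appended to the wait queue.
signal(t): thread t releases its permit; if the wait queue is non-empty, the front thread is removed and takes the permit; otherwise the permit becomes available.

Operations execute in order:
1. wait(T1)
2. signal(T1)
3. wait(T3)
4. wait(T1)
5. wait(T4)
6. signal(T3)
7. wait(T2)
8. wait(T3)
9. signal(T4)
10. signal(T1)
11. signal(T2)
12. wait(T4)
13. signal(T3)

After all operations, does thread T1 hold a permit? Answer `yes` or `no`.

Step 1: wait(T1) -> count=1 queue=[] holders={T1}
Step 2: signal(T1) -> count=2 queue=[] holders={none}
Step 3: wait(T3) -> count=1 queue=[] holders={T3}
Step 4: wait(T1) -> count=0 queue=[] holders={T1,T3}
Step 5: wait(T4) -> count=0 queue=[T4] holders={T1,T3}
Step 6: signal(T3) -> count=0 queue=[] holders={T1,T4}
Step 7: wait(T2) -> count=0 queue=[T2] holders={T1,T4}
Step 8: wait(T3) -> count=0 queue=[T2,T3] holders={T1,T4}
Step 9: signal(T4) -> count=0 queue=[T3] holders={T1,T2}
Step 10: signal(T1) -> count=0 queue=[] holders={T2,T3}
Step 11: signal(T2) -> count=1 queue=[] holders={T3}
Step 12: wait(T4) -> count=0 queue=[] holders={T3,T4}
Step 13: signal(T3) -> count=1 queue=[] holders={T4}
Final holders: {T4} -> T1 not in holders

Answer: no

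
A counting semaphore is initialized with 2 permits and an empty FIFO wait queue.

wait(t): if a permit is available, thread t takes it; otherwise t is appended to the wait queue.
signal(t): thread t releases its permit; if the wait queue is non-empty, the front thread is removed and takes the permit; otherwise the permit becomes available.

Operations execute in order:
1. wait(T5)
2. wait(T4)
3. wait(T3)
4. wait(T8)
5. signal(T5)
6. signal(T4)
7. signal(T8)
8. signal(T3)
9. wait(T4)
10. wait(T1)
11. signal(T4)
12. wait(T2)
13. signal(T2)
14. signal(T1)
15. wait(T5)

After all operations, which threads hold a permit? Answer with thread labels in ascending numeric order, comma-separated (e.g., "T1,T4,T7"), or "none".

Answer: T5

Derivation:
Step 1: wait(T5) -> count=1 queue=[] holders={T5}
Step 2: wait(T4) -> count=0 queue=[] holders={T4,T5}
Step 3: wait(T3) -> count=0 queue=[T3] holders={T4,T5}
Step 4: wait(T8) -> count=0 queue=[T3,T8] holders={T4,T5}
Step 5: signal(T5) -> count=0 queue=[T8] holders={T3,T4}
Step 6: signal(T4) -> count=0 queue=[] holders={T3,T8}
Step 7: signal(T8) -> count=1 queue=[] holders={T3}
Step 8: signal(T3) -> count=2 queue=[] holders={none}
Step 9: wait(T4) -> count=1 queue=[] holders={T4}
Step 10: wait(T1) -> count=0 queue=[] holders={T1,T4}
Step 11: signal(T4) -> count=1 queue=[] holders={T1}
Step 12: wait(T2) -> count=0 queue=[] holders={T1,T2}
Step 13: signal(T2) -> count=1 queue=[] holders={T1}
Step 14: signal(T1) -> count=2 queue=[] holders={none}
Step 15: wait(T5) -> count=1 queue=[] holders={T5}
Final holders: T5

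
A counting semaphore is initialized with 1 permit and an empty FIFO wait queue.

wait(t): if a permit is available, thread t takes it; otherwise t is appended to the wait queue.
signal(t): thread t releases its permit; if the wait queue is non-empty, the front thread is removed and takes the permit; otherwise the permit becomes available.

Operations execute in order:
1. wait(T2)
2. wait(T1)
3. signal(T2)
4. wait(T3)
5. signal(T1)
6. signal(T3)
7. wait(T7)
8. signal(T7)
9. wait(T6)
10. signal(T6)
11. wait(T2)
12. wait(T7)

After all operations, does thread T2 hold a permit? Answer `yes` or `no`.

Answer: yes

Derivation:
Step 1: wait(T2) -> count=0 queue=[] holders={T2}
Step 2: wait(T1) -> count=0 queue=[T1] holders={T2}
Step 3: signal(T2) -> count=0 queue=[] holders={T1}
Step 4: wait(T3) -> count=0 queue=[T3] holders={T1}
Step 5: signal(T1) -> count=0 queue=[] holders={T3}
Step 6: signal(T3) -> count=1 queue=[] holders={none}
Step 7: wait(T7) -> count=0 queue=[] holders={T7}
Step 8: signal(T7) -> count=1 queue=[] holders={none}
Step 9: wait(T6) -> count=0 queue=[] holders={T6}
Step 10: signal(T6) -> count=1 queue=[] holders={none}
Step 11: wait(T2) -> count=0 queue=[] holders={T2}
Step 12: wait(T7) -> count=0 queue=[T7] holders={T2}
Final holders: {T2} -> T2 in holders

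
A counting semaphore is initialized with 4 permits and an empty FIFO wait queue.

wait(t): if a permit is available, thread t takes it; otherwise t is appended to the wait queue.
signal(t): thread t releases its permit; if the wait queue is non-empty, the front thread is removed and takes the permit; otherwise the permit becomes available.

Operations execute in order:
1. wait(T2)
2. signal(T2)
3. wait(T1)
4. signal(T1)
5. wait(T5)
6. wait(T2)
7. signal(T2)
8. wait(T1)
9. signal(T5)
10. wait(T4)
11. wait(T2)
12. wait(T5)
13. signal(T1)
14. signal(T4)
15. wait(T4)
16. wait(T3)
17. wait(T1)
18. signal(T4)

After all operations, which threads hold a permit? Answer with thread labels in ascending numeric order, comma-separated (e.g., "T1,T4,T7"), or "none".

Step 1: wait(T2) -> count=3 queue=[] holders={T2}
Step 2: signal(T2) -> count=4 queue=[] holders={none}
Step 3: wait(T1) -> count=3 queue=[] holders={T1}
Step 4: signal(T1) -> count=4 queue=[] holders={none}
Step 5: wait(T5) -> count=3 queue=[] holders={T5}
Step 6: wait(T2) -> count=2 queue=[] holders={T2,T5}
Step 7: signal(T2) -> count=3 queue=[] holders={T5}
Step 8: wait(T1) -> count=2 queue=[] holders={T1,T5}
Step 9: signal(T5) -> count=3 queue=[] holders={T1}
Step 10: wait(T4) -> count=2 queue=[] holders={T1,T4}
Step 11: wait(T2) -> count=1 queue=[] holders={T1,T2,T4}
Step 12: wait(T5) -> count=0 queue=[] holders={T1,T2,T4,T5}
Step 13: signal(T1) -> count=1 queue=[] holders={T2,T4,T5}
Step 14: signal(T4) -> count=2 queue=[] holders={T2,T5}
Step 15: wait(T4) -> count=1 queue=[] holders={T2,T4,T5}
Step 16: wait(T3) -> count=0 queue=[] holders={T2,T3,T4,T5}
Step 17: wait(T1) -> count=0 queue=[T1] holders={T2,T3,T4,T5}
Step 18: signal(T4) -> count=0 queue=[] holders={T1,T2,T3,T5}
Final holders: T1,T2,T3,T5

Answer: T1,T2,T3,T5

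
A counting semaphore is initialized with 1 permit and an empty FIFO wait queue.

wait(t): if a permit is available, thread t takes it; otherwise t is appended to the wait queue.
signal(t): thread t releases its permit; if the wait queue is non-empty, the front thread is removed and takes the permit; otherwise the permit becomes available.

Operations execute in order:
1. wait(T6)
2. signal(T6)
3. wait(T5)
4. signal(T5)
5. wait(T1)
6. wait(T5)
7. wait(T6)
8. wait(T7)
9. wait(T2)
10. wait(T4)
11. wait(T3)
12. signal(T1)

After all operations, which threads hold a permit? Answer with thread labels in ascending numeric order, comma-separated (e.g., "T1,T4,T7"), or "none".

Answer: T5

Derivation:
Step 1: wait(T6) -> count=0 queue=[] holders={T6}
Step 2: signal(T6) -> count=1 queue=[] holders={none}
Step 3: wait(T5) -> count=0 queue=[] holders={T5}
Step 4: signal(T5) -> count=1 queue=[] holders={none}
Step 5: wait(T1) -> count=0 queue=[] holders={T1}
Step 6: wait(T5) -> count=0 queue=[T5] holders={T1}
Step 7: wait(T6) -> count=0 queue=[T5,T6] holders={T1}
Step 8: wait(T7) -> count=0 queue=[T5,T6,T7] holders={T1}
Step 9: wait(T2) -> count=0 queue=[T5,T6,T7,T2] holders={T1}
Step 10: wait(T4) -> count=0 queue=[T5,T6,T7,T2,T4] holders={T1}
Step 11: wait(T3) -> count=0 queue=[T5,T6,T7,T2,T4,T3] holders={T1}
Step 12: signal(T1) -> count=0 queue=[T6,T7,T2,T4,T3] holders={T5}
Final holders: T5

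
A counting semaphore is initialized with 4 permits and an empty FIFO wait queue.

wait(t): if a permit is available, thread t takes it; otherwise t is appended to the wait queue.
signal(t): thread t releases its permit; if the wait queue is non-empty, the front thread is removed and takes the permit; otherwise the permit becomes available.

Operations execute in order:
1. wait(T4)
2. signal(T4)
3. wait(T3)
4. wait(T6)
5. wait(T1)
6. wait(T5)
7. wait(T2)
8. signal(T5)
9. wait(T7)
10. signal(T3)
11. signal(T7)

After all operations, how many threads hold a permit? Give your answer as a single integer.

Answer: 3

Derivation:
Step 1: wait(T4) -> count=3 queue=[] holders={T4}
Step 2: signal(T4) -> count=4 queue=[] holders={none}
Step 3: wait(T3) -> count=3 queue=[] holders={T3}
Step 4: wait(T6) -> count=2 queue=[] holders={T3,T6}
Step 5: wait(T1) -> count=1 queue=[] holders={T1,T3,T6}
Step 6: wait(T5) -> count=0 queue=[] holders={T1,T3,T5,T6}
Step 7: wait(T2) -> count=0 queue=[T2] holders={T1,T3,T5,T6}
Step 8: signal(T5) -> count=0 queue=[] holders={T1,T2,T3,T6}
Step 9: wait(T7) -> count=0 queue=[T7] holders={T1,T2,T3,T6}
Step 10: signal(T3) -> count=0 queue=[] holders={T1,T2,T6,T7}
Step 11: signal(T7) -> count=1 queue=[] holders={T1,T2,T6}
Final holders: {T1,T2,T6} -> 3 thread(s)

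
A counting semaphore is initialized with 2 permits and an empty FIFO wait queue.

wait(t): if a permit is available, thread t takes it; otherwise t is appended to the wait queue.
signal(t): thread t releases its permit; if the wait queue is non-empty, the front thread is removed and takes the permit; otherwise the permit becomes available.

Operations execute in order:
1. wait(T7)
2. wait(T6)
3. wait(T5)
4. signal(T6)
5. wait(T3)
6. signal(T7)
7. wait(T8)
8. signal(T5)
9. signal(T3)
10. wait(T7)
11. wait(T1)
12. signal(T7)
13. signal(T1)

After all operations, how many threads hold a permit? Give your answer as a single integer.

Answer: 1

Derivation:
Step 1: wait(T7) -> count=1 queue=[] holders={T7}
Step 2: wait(T6) -> count=0 queue=[] holders={T6,T7}
Step 3: wait(T5) -> count=0 queue=[T5] holders={T6,T7}
Step 4: signal(T6) -> count=0 queue=[] holders={T5,T7}
Step 5: wait(T3) -> count=0 queue=[T3] holders={T5,T7}
Step 6: signal(T7) -> count=0 queue=[] holders={T3,T5}
Step 7: wait(T8) -> count=0 queue=[T8] holders={T3,T5}
Step 8: signal(T5) -> count=0 queue=[] holders={T3,T8}
Step 9: signal(T3) -> count=1 queue=[] holders={T8}
Step 10: wait(T7) -> count=0 queue=[] holders={T7,T8}
Step 11: wait(T1) -> count=0 queue=[T1] holders={T7,T8}
Step 12: signal(T7) -> count=0 queue=[] holders={T1,T8}
Step 13: signal(T1) -> count=1 queue=[] holders={T8}
Final holders: {T8} -> 1 thread(s)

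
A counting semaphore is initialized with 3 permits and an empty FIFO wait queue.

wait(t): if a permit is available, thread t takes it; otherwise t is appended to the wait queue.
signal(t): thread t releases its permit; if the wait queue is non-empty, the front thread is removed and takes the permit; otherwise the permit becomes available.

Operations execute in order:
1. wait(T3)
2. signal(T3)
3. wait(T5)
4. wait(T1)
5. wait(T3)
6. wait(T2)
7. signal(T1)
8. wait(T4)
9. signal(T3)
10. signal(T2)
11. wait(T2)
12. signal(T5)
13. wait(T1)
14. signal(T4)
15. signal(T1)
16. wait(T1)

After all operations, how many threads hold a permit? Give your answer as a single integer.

Answer: 2

Derivation:
Step 1: wait(T3) -> count=2 queue=[] holders={T3}
Step 2: signal(T3) -> count=3 queue=[] holders={none}
Step 3: wait(T5) -> count=2 queue=[] holders={T5}
Step 4: wait(T1) -> count=1 queue=[] holders={T1,T5}
Step 5: wait(T3) -> count=0 queue=[] holders={T1,T3,T5}
Step 6: wait(T2) -> count=0 queue=[T2] holders={T1,T3,T5}
Step 7: signal(T1) -> count=0 queue=[] holders={T2,T3,T5}
Step 8: wait(T4) -> count=0 queue=[T4] holders={T2,T3,T5}
Step 9: signal(T3) -> count=0 queue=[] holders={T2,T4,T5}
Step 10: signal(T2) -> count=1 queue=[] holders={T4,T5}
Step 11: wait(T2) -> count=0 queue=[] holders={T2,T4,T5}
Step 12: signal(T5) -> count=1 queue=[] holders={T2,T4}
Step 13: wait(T1) -> count=0 queue=[] holders={T1,T2,T4}
Step 14: signal(T4) -> count=1 queue=[] holders={T1,T2}
Step 15: signal(T1) -> count=2 queue=[] holders={T2}
Step 16: wait(T1) -> count=1 queue=[] holders={T1,T2}
Final holders: {T1,T2} -> 2 thread(s)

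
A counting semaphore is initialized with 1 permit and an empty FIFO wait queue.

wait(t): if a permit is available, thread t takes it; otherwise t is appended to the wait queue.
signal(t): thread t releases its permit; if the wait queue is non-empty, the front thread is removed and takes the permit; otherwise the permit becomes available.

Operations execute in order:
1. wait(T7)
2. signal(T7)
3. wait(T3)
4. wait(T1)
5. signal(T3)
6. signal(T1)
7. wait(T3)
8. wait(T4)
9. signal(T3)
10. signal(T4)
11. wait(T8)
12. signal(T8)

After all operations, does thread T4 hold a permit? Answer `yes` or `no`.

Step 1: wait(T7) -> count=0 queue=[] holders={T7}
Step 2: signal(T7) -> count=1 queue=[] holders={none}
Step 3: wait(T3) -> count=0 queue=[] holders={T3}
Step 4: wait(T1) -> count=0 queue=[T1] holders={T3}
Step 5: signal(T3) -> count=0 queue=[] holders={T1}
Step 6: signal(T1) -> count=1 queue=[] holders={none}
Step 7: wait(T3) -> count=0 queue=[] holders={T3}
Step 8: wait(T4) -> count=0 queue=[T4] holders={T3}
Step 9: signal(T3) -> count=0 queue=[] holders={T4}
Step 10: signal(T4) -> count=1 queue=[] holders={none}
Step 11: wait(T8) -> count=0 queue=[] holders={T8}
Step 12: signal(T8) -> count=1 queue=[] holders={none}
Final holders: {none} -> T4 not in holders

Answer: no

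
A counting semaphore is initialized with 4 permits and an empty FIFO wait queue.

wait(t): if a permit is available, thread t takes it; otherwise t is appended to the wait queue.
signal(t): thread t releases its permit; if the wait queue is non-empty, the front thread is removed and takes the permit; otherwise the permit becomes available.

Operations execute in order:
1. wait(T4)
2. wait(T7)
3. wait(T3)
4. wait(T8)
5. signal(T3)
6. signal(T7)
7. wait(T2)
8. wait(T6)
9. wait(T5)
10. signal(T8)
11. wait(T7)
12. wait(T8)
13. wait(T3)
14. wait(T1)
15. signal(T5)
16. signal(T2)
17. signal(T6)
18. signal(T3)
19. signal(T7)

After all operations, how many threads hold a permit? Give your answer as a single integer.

Answer: 3

Derivation:
Step 1: wait(T4) -> count=3 queue=[] holders={T4}
Step 2: wait(T7) -> count=2 queue=[] holders={T4,T7}
Step 3: wait(T3) -> count=1 queue=[] holders={T3,T4,T7}
Step 4: wait(T8) -> count=0 queue=[] holders={T3,T4,T7,T8}
Step 5: signal(T3) -> count=1 queue=[] holders={T4,T7,T8}
Step 6: signal(T7) -> count=2 queue=[] holders={T4,T8}
Step 7: wait(T2) -> count=1 queue=[] holders={T2,T4,T8}
Step 8: wait(T6) -> count=0 queue=[] holders={T2,T4,T6,T8}
Step 9: wait(T5) -> count=0 queue=[T5] holders={T2,T4,T6,T8}
Step 10: signal(T8) -> count=0 queue=[] holders={T2,T4,T5,T6}
Step 11: wait(T7) -> count=0 queue=[T7] holders={T2,T4,T5,T6}
Step 12: wait(T8) -> count=0 queue=[T7,T8] holders={T2,T4,T5,T6}
Step 13: wait(T3) -> count=0 queue=[T7,T8,T3] holders={T2,T4,T5,T6}
Step 14: wait(T1) -> count=0 queue=[T7,T8,T3,T1] holders={T2,T4,T5,T6}
Step 15: signal(T5) -> count=0 queue=[T8,T3,T1] holders={T2,T4,T6,T7}
Step 16: signal(T2) -> count=0 queue=[T3,T1] holders={T4,T6,T7,T8}
Step 17: signal(T6) -> count=0 queue=[T1] holders={T3,T4,T7,T8}
Step 18: signal(T3) -> count=0 queue=[] holders={T1,T4,T7,T8}
Step 19: signal(T7) -> count=1 queue=[] holders={T1,T4,T8}
Final holders: {T1,T4,T8} -> 3 thread(s)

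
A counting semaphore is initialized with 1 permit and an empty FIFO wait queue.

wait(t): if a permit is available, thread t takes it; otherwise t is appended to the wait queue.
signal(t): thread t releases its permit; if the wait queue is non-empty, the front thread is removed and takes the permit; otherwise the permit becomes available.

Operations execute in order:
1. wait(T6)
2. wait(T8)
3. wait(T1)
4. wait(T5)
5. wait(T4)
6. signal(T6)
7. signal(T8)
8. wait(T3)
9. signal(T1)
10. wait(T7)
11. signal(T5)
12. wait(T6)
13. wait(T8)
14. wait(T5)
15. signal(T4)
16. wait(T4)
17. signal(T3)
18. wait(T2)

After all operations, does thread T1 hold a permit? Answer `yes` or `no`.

Answer: no

Derivation:
Step 1: wait(T6) -> count=0 queue=[] holders={T6}
Step 2: wait(T8) -> count=0 queue=[T8] holders={T6}
Step 3: wait(T1) -> count=0 queue=[T8,T1] holders={T6}
Step 4: wait(T5) -> count=0 queue=[T8,T1,T5] holders={T6}
Step 5: wait(T4) -> count=0 queue=[T8,T1,T5,T4] holders={T6}
Step 6: signal(T6) -> count=0 queue=[T1,T5,T4] holders={T8}
Step 7: signal(T8) -> count=0 queue=[T5,T4] holders={T1}
Step 8: wait(T3) -> count=0 queue=[T5,T4,T3] holders={T1}
Step 9: signal(T1) -> count=0 queue=[T4,T3] holders={T5}
Step 10: wait(T7) -> count=0 queue=[T4,T3,T7] holders={T5}
Step 11: signal(T5) -> count=0 queue=[T3,T7] holders={T4}
Step 12: wait(T6) -> count=0 queue=[T3,T7,T6] holders={T4}
Step 13: wait(T8) -> count=0 queue=[T3,T7,T6,T8] holders={T4}
Step 14: wait(T5) -> count=0 queue=[T3,T7,T6,T8,T5] holders={T4}
Step 15: signal(T4) -> count=0 queue=[T7,T6,T8,T5] holders={T3}
Step 16: wait(T4) -> count=0 queue=[T7,T6,T8,T5,T4] holders={T3}
Step 17: signal(T3) -> count=0 queue=[T6,T8,T5,T4] holders={T7}
Step 18: wait(T2) -> count=0 queue=[T6,T8,T5,T4,T2] holders={T7}
Final holders: {T7} -> T1 not in holders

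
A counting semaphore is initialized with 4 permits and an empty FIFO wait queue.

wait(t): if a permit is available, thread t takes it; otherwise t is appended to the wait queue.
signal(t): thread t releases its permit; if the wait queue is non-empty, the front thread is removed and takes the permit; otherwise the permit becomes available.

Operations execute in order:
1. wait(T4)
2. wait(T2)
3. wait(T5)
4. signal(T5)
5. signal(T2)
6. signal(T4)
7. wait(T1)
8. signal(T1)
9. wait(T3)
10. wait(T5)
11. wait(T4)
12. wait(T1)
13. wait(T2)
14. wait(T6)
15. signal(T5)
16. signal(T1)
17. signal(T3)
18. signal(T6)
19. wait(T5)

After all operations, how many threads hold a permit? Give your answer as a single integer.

Step 1: wait(T4) -> count=3 queue=[] holders={T4}
Step 2: wait(T2) -> count=2 queue=[] holders={T2,T4}
Step 3: wait(T5) -> count=1 queue=[] holders={T2,T4,T5}
Step 4: signal(T5) -> count=2 queue=[] holders={T2,T4}
Step 5: signal(T2) -> count=3 queue=[] holders={T4}
Step 6: signal(T4) -> count=4 queue=[] holders={none}
Step 7: wait(T1) -> count=3 queue=[] holders={T1}
Step 8: signal(T1) -> count=4 queue=[] holders={none}
Step 9: wait(T3) -> count=3 queue=[] holders={T3}
Step 10: wait(T5) -> count=2 queue=[] holders={T3,T5}
Step 11: wait(T4) -> count=1 queue=[] holders={T3,T4,T5}
Step 12: wait(T1) -> count=0 queue=[] holders={T1,T3,T4,T5}
Step 13: wait(T2) -> count=0 queue=[T2] holders={T1,T3,T4,T5}
Step 14: wait(T6) -> count=0 queue=[T2,T6] holders={T1,T3,T4,T5}
Step 15: signal(T5) -> count=0 queue=[T6] holders={T1,T2,T3,T4}
Step 16: signal(T1) -> count=0 queue=[] holders={T2,T3,T4,T6}
Step 17: signal(T3) -> count=1 queue=[] holders={T2,T4,T6}
Step 18: signal(T6) -> count=2 queue=[] holders={T2,T4}
Step 19: wait(T5) -> count=1 queue=[] holders={T2,T4,T5}
Final holders: {T2,T4,T5} -> 3 thread(s)

Answer: 3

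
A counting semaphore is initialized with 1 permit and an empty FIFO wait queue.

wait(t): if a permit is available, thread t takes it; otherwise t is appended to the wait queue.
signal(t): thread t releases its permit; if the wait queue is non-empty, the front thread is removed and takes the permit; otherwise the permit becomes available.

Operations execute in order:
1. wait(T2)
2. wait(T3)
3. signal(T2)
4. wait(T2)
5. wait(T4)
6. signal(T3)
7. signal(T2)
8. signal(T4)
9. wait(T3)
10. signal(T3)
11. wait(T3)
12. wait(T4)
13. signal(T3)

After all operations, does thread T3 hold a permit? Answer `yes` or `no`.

Answer: no

Derivation:
Step 1: wait(T2) -> count=0 queue=[] holders={T2}
Step 2: wait(T3) -> count=0 queue=[T3] holders={T2}
Step 3: signal(T2) -> count=0 queue=[] holders={T3}
Step 4: wait(T2) -> count=0 queue=[T2] holders={T3}
Step 5: wait(T4) -> count=0 queue=[T2,T4] holders={T3}
Step 6: signal(T3) -> count=0 queue=[T4] holders={T2}
Step 7: signal(T2) -> count=0 queue=[] holders={T4}
Step 8: signal(T4) -> count=1 queue=[] holders={none}
Step 9: wait(T3) -> count=0 queue=[] holders={T3}
Step 10: signal(T3) -> count=1 queue=[] holders={none}
Step 11: wait(T3) -> count=0 queue=[] holders={T3}
Step 12: wait(T4) -> count=0 queue=[T4] holders={T3}
Step 13: signal(T3) -> count=0 queue=[] holders={T4}
Final holders: {T4} -> T3 not in holders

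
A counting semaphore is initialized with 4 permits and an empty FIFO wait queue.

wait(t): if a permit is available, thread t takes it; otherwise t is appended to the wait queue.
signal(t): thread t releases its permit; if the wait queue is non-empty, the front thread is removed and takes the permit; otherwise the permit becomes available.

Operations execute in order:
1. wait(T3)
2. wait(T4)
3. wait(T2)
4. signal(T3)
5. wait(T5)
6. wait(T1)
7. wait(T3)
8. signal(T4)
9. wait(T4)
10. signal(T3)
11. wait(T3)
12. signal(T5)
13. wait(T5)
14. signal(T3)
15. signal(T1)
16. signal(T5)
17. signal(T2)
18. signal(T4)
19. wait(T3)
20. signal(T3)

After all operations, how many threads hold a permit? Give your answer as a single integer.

Answer: 0

Derivation:
Step 1: wait(T3) -> count=3 queue=[] holders={T3}
Step 2: wait(T4) -> count=2 queue=[] holders={T3,T4}
Step 3: wait(T2) -> count=1 queue=[] holders={T2,T3,T4}
Step 4: signal(T3) -> count=2 queue=[] holders={T2,T4}
Step 5: wait(T5) -> count=1 queue=[] holders={T2,T4,T5}
Step 6: wait(T1) -> count=0 queue=[] holders={T1,T2,T4,T5}
Step 7: wait(T3) -> count=0 queue=[T3] holders={T1,T2,T4,T5}
Step 8: signal(T4) -> count=0 queue=[] holders={T1,T2,T3,T5}
Step 9: wait(T4) -> count=0 queue=[T4] holders={T1,T2,T3,T5}
Step 10: signal(T3) -> count=0 queue=[] holders={T1,T2,T4,T5}
Step 11: wait(T3) -> count=0 queue=[T3] holders={T1,T2,T4,T5}
Step 12: signal(T5) -> count=0 queue=[] holders={T1,T2,T3,T4}
Step 13: wait(T5) -> count=0 queue=[T5] holders={T1,T2,T3,T4}
Step 14: signal(T3) -> count=0 queue=[] holders={T1,T2,T4,T5}
Step 15: signal(T1) -> count=1 queue=[] holders={T2,T4,T5}
Step 16: signal(T5) -> count=2 queue=[] holders={T2,T4}
Step 17: signal(T2) -> count=3 queue=[] holders={T4}
Step 18: signal(T4) -> count=4 queue=[] holders={none}
Step 19: wait(T3) -> count=3 queue=[] holders={T3}
Step 20: signal(T3) -> count=4 queue=[] holders={none}
Final holders: {none} -> 0 thread(s)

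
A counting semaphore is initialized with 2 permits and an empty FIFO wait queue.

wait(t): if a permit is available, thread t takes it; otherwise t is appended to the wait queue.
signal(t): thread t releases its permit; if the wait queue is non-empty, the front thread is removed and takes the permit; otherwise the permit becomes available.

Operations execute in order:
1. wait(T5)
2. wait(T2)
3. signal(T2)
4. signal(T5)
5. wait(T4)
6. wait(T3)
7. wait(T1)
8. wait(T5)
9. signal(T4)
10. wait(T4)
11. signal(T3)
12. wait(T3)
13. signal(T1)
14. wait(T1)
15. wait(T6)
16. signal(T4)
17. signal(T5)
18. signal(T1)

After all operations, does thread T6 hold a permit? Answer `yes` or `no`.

Step 1: wait(T5) -> count=1 queue=[] holders={T5}
Step 2: wait(T2) -> count=0 queue=[] holders={T2,T5}
Step 3: signal(T2) -> count=1 queue=[] holders={T5}
Step 4: signal(T5) -> count=2 queue=[] holders={none}
Step 5: wait(T4) -> count=1 queue=[] holders={T4}
Step 6: wait(T3) -> count=0 queue=[] holders={T3,T4}
Step 7: wait(T1) -> count=0 queue=[T1] holders={T3,T4}
Step 8: wait(T5) -> count=0 queue=[T1,T5] holders={T3,T4}
Step 9: signal(T4) -> count=0 queue=[T5] holders={T1,T3}
Step 10: wait(T4) -> count=0 queue=[T5,T4] holders={T1,T3}
Step 11: signal(T3) -> count=0 queue=[T4] holders={T1,T5}
Step 12: wait(T3) -> count=0 queue=[T4,T3] holders={T1,T5}
Step 13: signal(T1) -> count=0 queue=[T3] holders={T4,T5}
Step 14: wait(T1) -> count=0 queue=[T3,T1] holders={T4,T5}
Step 15: wait(T6) -> count=0 queue=[T3,T1,T6] holders={T4,T5}
Step 16: signal(T4) -> count=0 queue=[T1,T6] holders={T3,T5}
Step 17: signal(T5) -> count=0 queue=[T6] holders={T1,T3}
Step 18: signal(T1) -> count=0 queue=[] holders={T3,T6}
Final holders: {T3,T6} -> T6 in holders

Answer: yes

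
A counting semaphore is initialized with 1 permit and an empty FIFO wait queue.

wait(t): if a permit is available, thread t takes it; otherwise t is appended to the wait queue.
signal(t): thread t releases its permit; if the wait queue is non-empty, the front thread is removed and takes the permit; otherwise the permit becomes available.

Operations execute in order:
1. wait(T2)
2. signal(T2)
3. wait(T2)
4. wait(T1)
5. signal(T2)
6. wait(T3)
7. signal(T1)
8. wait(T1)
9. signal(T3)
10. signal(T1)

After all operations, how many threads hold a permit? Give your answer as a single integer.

Answer: 0

Derivation:
Step 1: wait(T2) -> count=0 queue=[] holders={T2}
Step 2: signal(T2) -> count=1 queue=[] holders={none}
Step 3: wait(T2) -> count=0 queue=[] holders={T2}
Step 4: wait(T1) -> count=0 queue=[T1] holders={T2}
Step 5: signal(T2) -> count=0 queue=[] holders={T1}
Step 6: wait(T3) -> count=0 queue=[T3] holders={T1}
Step 7: signal(T1) -> count=0 queue=[] holders={T3}
Step 8: wait(T1) -> count=0 queue=[T1] holders={T3}
Step 9: signal(T3) -> count=0 queue=[] holders={T1}
Step 10: signal(T1) -> count=1 queue=[] holders={none}
Final holders: {none} -> 0 thread(s)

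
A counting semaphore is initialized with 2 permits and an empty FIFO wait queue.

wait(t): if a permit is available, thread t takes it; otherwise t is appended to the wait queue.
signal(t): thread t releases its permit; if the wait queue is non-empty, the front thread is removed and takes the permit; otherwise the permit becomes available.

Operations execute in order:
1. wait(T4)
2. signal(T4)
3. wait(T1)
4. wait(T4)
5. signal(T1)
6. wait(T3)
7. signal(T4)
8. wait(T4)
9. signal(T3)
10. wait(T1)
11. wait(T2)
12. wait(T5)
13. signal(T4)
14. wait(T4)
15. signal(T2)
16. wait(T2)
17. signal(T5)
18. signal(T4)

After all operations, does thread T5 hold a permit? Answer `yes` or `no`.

Answer: no

Derivation:
Step 1: wait(T4) -> count=1 queue=[] holders={T4}
Step 2: signal(T4) -> count=2 queue=[] holders={none}
Step 3: wait(T1) -> count=1 queue=[] holders={T1}
Step 4: wait(T4) -> count=0 queue=[] holders={T1,T4}
Step 5: signal(T1) -> count=1 queue=[] holders={T4}
Step 6: wait(T3) -> count=0 queue=[] holders={T3,T4}
Step 7: signal(T4) -> count=1 queue=[] holders={T3}
Step 8: wait(T4) -> count=0 queue=[] holders={T3,T4}
Step 9: signal(T3) -> count=1 queue=[] holders={T4}
Step 10: wait(T1) -> count=0 queue=[] holders={T1,T4}
Step 11: wait(T2) -> count=0 queue=[T2] holders={T1,T4}
Step 12: wait(T5) -> count=0 queue=[T2,T5] holders={T1,T4}
Step 13: signal(T4) -> count=0 queue=[T5] holders={T1,T2}
Step 14: wait(T4) -> count=0 queue=[T5,T4] holders={T1,T2}
Step 15: signal(T2) -> count=0 queue=[T4] holders={T1,T5}
Step 16: wait(T2) -> count=0 queue=[T4,T2] holders={T1,T5}
Step 17: signal(T5) -> count=0 queue=[T2] holders={T1,T4}
Step 18: signal(T4) -> count=0 queue=[] holders={T1,T2}
Final holders: {T1,T2} -> T5 not in holders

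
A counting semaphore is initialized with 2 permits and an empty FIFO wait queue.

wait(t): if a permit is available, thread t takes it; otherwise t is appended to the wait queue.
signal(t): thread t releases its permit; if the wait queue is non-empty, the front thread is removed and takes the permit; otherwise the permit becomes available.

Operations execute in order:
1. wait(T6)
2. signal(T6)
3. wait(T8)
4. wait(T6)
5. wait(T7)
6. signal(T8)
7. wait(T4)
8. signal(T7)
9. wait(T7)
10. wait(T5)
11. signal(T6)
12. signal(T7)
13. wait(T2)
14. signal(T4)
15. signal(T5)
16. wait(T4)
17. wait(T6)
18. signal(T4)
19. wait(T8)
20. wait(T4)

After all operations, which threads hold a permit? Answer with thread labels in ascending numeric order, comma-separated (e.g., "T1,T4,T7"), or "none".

Step 1: wait(T6) -> count=1 queue=[] holders={T6}
Step 2: signal(T6) -> count=2 queue=[] holders={none}
Step 3: wait(T8) -> count=1 queue=[] holders={T8}
Step 4: wait(T6) -> count=0 queue=[] holders={T6,T8}
Step 5: wait(T7) -> count=0 queue=[T7] holders={T6,T8}
Step 6: signal(T8) -> count=0 queue=[] holders={T6,T7}
Step 7: wait(T4) -> count=0 queue=[T4] holders={T6,T7}
Step 8: signal(T7) -> count=0 queue=[] holders={T4,T6}
Step 9: wait(T7) -> count=0 queue=[T7] holders={T4,T6}
Step 10: wait(T5) -> count=0 queue=[T7,T5] holders={T4,T6}
Step 11: signal(T6) -> count=0 queue=[T5] holders={T4,T7}
Step 12: signal(T7) -> count=0 queue=[] holders={T4,T5}
Step 13: wait(T2) -> count=0 queue=[T2] holders={T4,T5}
Step 14: signal(T4) -> count=0 queue=[] holders={T2,T5}
Step 15: signal(T5) -> count=1 queue=[] holders={T2}
Step 16: wait(T4) -> count=0 queue=[] holders={T2,T4}
Step 17: wait(T6) -> count=0 queue=[T6] holders={T2,T4}
Step 18: signal(T4) -> count=0 queue=[] holders={T2,T6}
Step 19: wait(T8) -> count=0 queue=[T8] holders={T2,T6}
Step 20: wait(T4) -> count=0 queue=[T8,T4] holders={T2,T6}
Final holders: T2,T6

Answer: T2,T6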